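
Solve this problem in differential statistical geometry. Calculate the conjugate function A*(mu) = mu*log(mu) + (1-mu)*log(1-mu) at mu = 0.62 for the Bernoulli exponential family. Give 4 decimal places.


Legendre transform for Bernoulli:
A*(mu) = mu*log(mu) + (1-mu)*log(1-mu).
mu = 0.62, 1-mu = 0.38.
mu*log(mu) = 0.62*log(0.62) = -0.296382.
(1-mu)*log(1-mu) = 0.38*log(0.38) = -0.367682.
A* = -0.296382 + -0.367682 = -0.6641

-0.6641


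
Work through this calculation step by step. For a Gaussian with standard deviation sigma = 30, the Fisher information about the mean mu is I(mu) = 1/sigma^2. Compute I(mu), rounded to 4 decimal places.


The Fisher information for the mean of a normal distribution is I(mu) = 1/sigma^2.
sigma = 30, so sigma^2 = 900.
I(mu) = 1/900 = 0.0011

0.0011


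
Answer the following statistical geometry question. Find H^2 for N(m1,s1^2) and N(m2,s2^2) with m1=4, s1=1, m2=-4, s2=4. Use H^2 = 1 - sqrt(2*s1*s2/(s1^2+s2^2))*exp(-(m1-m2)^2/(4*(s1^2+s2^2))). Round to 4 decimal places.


Squared Hellinger distance for Gaussians:
H^2 = 1 - sqrt(2*s1*s2/(s1^2+s2^2)) * exp(-(m1-m2)^2/(4*(s1^2+s2^2))).
s1^2 = 1, s2^2 = 16, s1^2+s2^2 = 17.
sqrt(2*1*4/(17)) = 0.685994.
(m1-m2)^2 = (8)^2 = 64.
exp(-64/(4*17)) = exp(-0.941176) = 0.390169.
H^2 = 1 - 0.685994*0.390169 = 0.7323

0.7323


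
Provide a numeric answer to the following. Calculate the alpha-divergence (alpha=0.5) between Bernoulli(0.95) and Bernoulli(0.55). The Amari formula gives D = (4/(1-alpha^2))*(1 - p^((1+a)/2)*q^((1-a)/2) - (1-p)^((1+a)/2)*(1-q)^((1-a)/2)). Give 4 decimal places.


Amari alpha-divergence:
D = (4/(1-alpha^2))*(1 - p^((1+a)/2)*q^((1-a)/2) - (1-p)^((1+a)/2)*(1-q)^((1-a)/2)).
alpha = 0.5, p = 0.95, q = 0.55.
e1 = (1+alpha)/2 = 0.75, e2 = (1-alpha)/2 = 0.25.
t1 = p^e1 * q^e2 = 0.95^0.75 * 0.55^0.25 = 0.828673.
t2 = (1-p)^e1 * (1-q)^e2 = 0.05^0.75 * 0.45^0.25 = 0.086603.
4/(1-alpha^2) = 5.333333.
D = 5.333333*(1 - 0.828673 - 0.086603) = 0.4519

0.4519


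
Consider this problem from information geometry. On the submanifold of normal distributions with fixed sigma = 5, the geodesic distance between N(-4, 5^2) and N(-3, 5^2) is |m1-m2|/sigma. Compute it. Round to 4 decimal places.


On the fixed-variance normal subfamily, geodesic distance = |m1-m2|/sigma.
|-4 - -3| = 1.
sigma = 5.
d = 1/5 = 0.2000

0.2000


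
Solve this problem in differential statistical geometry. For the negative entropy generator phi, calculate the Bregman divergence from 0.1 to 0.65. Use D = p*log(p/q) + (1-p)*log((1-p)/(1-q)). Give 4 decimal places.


Bregman divergence with negative entropy generator:
D = p*log(p/q) + (1-p)*log((1-p)/(1-q)).
p = 0.1, q = 0.65.
p*log(p/q) = 0.1*log(0.1/0.65) = -0.18718.
(1-p)*log((1-p)/(1-q)) = 0.9*log(0.9/0.35) = 0.850015.
D = -0.18718 + 0.850015 = 0.6628

0.6628


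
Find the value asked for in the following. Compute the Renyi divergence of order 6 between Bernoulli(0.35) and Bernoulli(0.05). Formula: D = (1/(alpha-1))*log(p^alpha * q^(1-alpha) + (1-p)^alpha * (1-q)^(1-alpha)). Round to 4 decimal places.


Renyi divergence of order alpha between Bernoulli distributions:
D = (1/(alpha-1))*log(p^alpha * q^(1-alpha) + (1-p)^alpha * (1-q)^(1-alpha)).
alpha = 6, p = 0.35, q = 0.05.
p^alpha * q^(1-alpha) = 0.35^6 * 0.05^-5 = 5882.45.
(1-p)^alpha * (1-q)^(1-alpha) = 0.65^6 * 0.95^-5 = 0.097468.
sum = 5882.45 + 0.097468 = 5882.547468.
D = (1/5)*log(5882.547468) = 1.7359

1.7359


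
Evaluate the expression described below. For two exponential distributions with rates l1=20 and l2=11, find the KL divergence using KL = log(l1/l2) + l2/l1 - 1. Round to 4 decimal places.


KL divergence for exponential family:
KL = log(l1/l2) + l2/l1 - 1.
log(20/11) = 0.597837.
11/20 = 0.55.
KL = 0.597837 + 0.55 - 1 = 0.1478

0.1478


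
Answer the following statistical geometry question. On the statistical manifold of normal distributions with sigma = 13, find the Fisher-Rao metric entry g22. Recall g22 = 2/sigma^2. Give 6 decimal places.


For the 2-parameter normal family, the Fisher metric has:
  g11 = 1/sigma^2, g22 = 2/sigma^2.
sigma = 13, sigma^2 = 169.
g22 = 0.011834

0.011834


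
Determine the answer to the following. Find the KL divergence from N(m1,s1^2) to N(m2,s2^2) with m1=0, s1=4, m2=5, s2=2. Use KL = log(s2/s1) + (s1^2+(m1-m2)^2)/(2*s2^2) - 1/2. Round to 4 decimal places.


KL divergence between normal distributions:
KL = log(s2/s1) + (s1^2 + (m1-m2)^2)/(2*s2^2) - 1/2.
log(2/4) = -0.693147.
(4^2 + (0-5)^2)/(2*2^2) = (16 + 25)/8 = 5.125.
KL = -0.693147 + 5.125 - 0.5 = 3.9319

3.9319


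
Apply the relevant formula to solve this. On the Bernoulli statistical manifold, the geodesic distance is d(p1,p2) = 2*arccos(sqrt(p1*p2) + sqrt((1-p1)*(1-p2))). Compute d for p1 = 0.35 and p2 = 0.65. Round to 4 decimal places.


Geodesic distance on Bernoulli manifold:
d(p1,p2) = 2*arccos(sqrt(p1*p2) + sqrt((1-p1)*(1-p2))).
sqrt(p1*p2) = sqrt(0.35*0.65) = 0.47697.
sqrt((1-p1)*(1-p2)) = sqrt(0.65*0.35) = 0.47697.
arg = 0.47697 + 0.47697 = 0.953939.
d = 2*arccos(0.953939) = 0.6094

0.6094


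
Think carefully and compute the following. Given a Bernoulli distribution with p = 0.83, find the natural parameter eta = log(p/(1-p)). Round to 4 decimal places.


Natural parameter for Bernoulli: eta = log(p/(1-p)).
p = 0.83, 1-p = 0.17.
p/(1-p) = 4.882353.
eta = log(4.882353) = 1.5856

1.5856


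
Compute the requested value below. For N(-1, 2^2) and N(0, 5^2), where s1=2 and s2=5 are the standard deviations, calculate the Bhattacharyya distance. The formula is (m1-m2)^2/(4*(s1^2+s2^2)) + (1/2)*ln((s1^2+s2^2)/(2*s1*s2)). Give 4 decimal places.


Bhattacharyya distance between two Gaussians:
DB = (m1-m2)^2/(4*(s1^2+s2^2)) + (1/2)*ln((s1^2+s2^2)/(2*s1*s2)).
(m1-m2)^2 = (-1)^2 = 1.
s1^2+s2^2 = 4 + 25 = 29.
term1 = 1/116 = 0.008621.
term2 = 0.5*ln(29/20.0) = 0.185782.
DB = 0.008621 + 0.185782 = 0.1944

0.1944


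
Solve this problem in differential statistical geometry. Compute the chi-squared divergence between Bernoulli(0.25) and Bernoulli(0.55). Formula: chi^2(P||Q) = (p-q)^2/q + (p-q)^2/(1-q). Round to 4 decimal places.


Chi-squared divergence between Bernoulli distributions:
chi^2 = (p-q)^2/q + (p-q)^2/(1-q).
p = 0.25, q = 0.55, p-q = -0.3.
(p-q)^2 = 0.09.
term1 = 0.09/0.55 = 0.163636.
term2 = 0.09/0.45 = 0.2.
chi^2 = 0.163636 + 0.2 = 0.3636

0.3636


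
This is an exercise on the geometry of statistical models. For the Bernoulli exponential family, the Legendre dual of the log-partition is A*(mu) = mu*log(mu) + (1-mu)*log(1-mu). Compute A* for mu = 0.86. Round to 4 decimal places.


Legendre transform for Bernoulli:
A*(mu) = mu*log(mu) + (1-mu)*log(1-mu).
mu = 0.86, 1-mu = 0.14.
mu*log(mu) = 0.86*log(0.86) = -0.129708.
(1-mu)*log(1-mu) = 0.14*log(0.14) = -0.275256.
A* = -0.129708 + -0.275256 = -0.4050

-0.4050


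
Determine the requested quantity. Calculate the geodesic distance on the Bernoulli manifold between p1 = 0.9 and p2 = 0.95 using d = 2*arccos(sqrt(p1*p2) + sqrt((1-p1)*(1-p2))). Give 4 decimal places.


Geodesic distance on Bernoulli manifold:
d(p1,p2) = 2*arccos(sqrt(p1*p2) + sqrt((1-p1)*(1-p2))).
sqrt(p1*p2) = sqrt(0.9*0.95) = 0.924662.
sqrt((1-p1)*(1-p2)) = sqrt(0.1*0.05) = 0.070711.
arg = 0.924662 + 0.070711 = 0.995373.
d = 2*arccos(0.995373) = 0.1925

0.1925


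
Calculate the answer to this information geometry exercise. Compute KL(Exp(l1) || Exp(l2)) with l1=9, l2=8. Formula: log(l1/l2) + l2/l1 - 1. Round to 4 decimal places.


KL divergence for exponential family:
KL = log(l1/l2) + l2/l1 - 1.
log(9/8) = 0.117783.
8/9 = 0.888889.
KL = 0.117783 + 0.888889 - 1 = 0.0067

0.0067


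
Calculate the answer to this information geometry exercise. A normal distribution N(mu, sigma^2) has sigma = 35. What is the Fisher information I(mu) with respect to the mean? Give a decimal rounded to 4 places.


The Fisher information for the mean of a normal distribution is I(mu) = 1/sigma^2.
sigma = 35, so sigma^2 = 1225.
I(mu) = 1/1225 = 0.0008

0.0008


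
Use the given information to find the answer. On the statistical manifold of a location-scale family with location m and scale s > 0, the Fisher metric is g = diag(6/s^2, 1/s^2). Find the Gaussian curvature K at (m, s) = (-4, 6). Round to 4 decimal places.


The metric has the form g = (A dm^2 + B ds^2)/s^2 with A = 6, B = 1.
Substitute u = sqrt(A/B)*m: g = B*(du^2 + ds^2)/s^2, i.e. B times the
Poincare upper half-plane metric, which has constant Gaussian curvature -1.
Scaling a 2D metric by a constant c divides the Gaussian curvature by c,
so K = -1/B = -1/(1) = -1.0000 everywhere (the point (m, s) = (-4, 6) is irrelevant:
the curvature is constant).
The requested Gaussian curvature is K = -1.0000.

-1.0000


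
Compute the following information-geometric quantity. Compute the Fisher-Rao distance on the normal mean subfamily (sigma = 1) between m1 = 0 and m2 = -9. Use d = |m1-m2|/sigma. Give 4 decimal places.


On the fixed-variance normal subfamily, geodesic distance = |m1-m2|/sigma.
|0 - -9| = 9.
sigma = 1.
d = 9/1 = 9.0000

9.0000


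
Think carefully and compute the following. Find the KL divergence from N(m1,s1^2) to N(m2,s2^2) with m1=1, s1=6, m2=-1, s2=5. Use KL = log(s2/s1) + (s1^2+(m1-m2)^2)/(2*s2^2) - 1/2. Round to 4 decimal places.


KL divergence between normal distributions:
KL = log(s2/s1) + (s1^2 + (m1-m2)^2)/(2*s2^2) - 1/2.
log(5/6) = -0.182322.
(6^2 + (1--1)^2)/(2*5^2) = (36 + 4)/50 = 0.8.
KL = -0.182322 + 0.8 - 0.5 = 0.1177

0.1177


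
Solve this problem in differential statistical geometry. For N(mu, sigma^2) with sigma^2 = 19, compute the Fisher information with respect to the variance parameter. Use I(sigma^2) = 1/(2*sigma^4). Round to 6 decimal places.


Fisher information for variance: I(sigma^2) = 1/(2*sigma^4).
sigma^2 = 19, so sigma^4 = 361.
I = 1/(2*361) = 1/722 = 0.001385

0.001385


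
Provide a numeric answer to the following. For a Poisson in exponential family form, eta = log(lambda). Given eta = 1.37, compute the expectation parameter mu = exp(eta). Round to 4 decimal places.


Expectation parameter for Poisson exponential family:
mu = exp(eta).
eta = 1.37.
mu = exp(1.37) = 3.9354

3.9354


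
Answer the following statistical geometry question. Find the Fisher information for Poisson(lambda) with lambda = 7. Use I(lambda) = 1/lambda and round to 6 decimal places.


Fisher information for Poisson: I(lambda) = 1/lambda.
lambda = 7.
I(lambda) = 1/7 = 0.142857

0.142857


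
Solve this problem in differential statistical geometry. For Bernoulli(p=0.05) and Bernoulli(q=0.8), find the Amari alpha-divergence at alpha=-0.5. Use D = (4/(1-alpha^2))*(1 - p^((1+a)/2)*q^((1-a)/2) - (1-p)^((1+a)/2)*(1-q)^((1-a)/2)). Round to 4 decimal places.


Amari alpha-divergence:
D = (4/(1-alpha^2))*(1 - p^((1+a)/2)*q^((1-a)/2) - (1-p)^((1+a)/2)*(1-q)^((1-a)/2)).
alpha = -0.5, p = 0.05, q = 0.8.
e1 = (1+alpha)/2 = 0.25, e2 = (1-alpha)/2 = 0.75.
t1 = p^e1 * q^e2 = 0.05^0.25 * 0.8^0.75 = 0.4.
t2 = (1-p)^e1 * (1-q)^e2 = 0.95^0.25 * 0.2^0.75 = 0.295259.
4/(1-alpha^2) = 5.333333.
D = 5.333333*(1 - 0.4 - 0.295259) = 1.6253

1.6253


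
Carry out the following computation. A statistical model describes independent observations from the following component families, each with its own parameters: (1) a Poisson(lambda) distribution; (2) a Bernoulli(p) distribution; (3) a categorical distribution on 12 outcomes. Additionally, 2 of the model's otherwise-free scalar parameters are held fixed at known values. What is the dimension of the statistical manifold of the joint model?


The dimension of a statistical manifold equals the number of free
(independent) real parameters of the model. For a product of independent
blocks the parameter counts add.
- Poisson (lambda): 1.
- Bernoulli (p): 1.
- categorical on 12 outcomes (probabilities sum to 1): 12-1 = 11.
Total = 1 + 1 + 11 = 13.
2 parameter(s) fixed at known values: 13 - 2 = 11.
Dimension = 11

11


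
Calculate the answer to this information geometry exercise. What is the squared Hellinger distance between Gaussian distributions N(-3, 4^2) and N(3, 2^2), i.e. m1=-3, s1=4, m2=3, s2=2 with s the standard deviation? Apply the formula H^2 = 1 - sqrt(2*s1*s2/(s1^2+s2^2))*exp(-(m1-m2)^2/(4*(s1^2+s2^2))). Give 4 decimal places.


Squared Hellinger distance for Gaussians:
H^2 = 1 - sqrt(2*s1*s2/(s1^2+s2^2)) * exp(-(m1-m2)^2/(4*(s1^2+s2^2))).
s1^2 = 16, s2^2 = 4, s1^2+s2^2 = 20.
sqrt(2*4*2/(20)) = 0.894427.
(m1-m2)^2 = (-6)^2 = 36.
exp(-36/(4*20)) = exp(-0.45) = 0.637628.
H^2 = 1 - 0.894427*0.637628 = 0.4297

0.4297


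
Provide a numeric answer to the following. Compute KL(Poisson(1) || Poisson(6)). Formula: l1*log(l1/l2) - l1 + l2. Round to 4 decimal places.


KL divergence for Poisson:
KL = l1*log(l1/l2) - l1 + l2.
l1 = 1, l2 = 6.
log(1/6) = -1.791759.
l1*log(l1/l2) = 1 * -1.791759 = -1.791759.
KL = -1.791759 - 1 + 6 = 3.2082

3.2082


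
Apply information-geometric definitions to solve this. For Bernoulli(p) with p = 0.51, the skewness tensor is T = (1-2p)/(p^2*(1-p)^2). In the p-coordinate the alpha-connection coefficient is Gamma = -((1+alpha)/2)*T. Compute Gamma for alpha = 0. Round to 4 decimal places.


Skewness (Amari-Chentsov) tensor: T = (1-2p)/(p^2*(1-p)^2).
p = 0.51, 1-2p = -0.02, p^2 = 0.2601, (1-p)^2 = 0.2401.
T = -0.02/(0.2601 * 0.2401) = -0.320256.
In the p-coordinate, Gamma^(alpha) = Gamma^(0) - (alpha/2)*T with Gamma^(0) = (1/2)*g'(p) = -T/2,
so Gamma^(alpha) = -((1+alpha)/2)*T.
alpha = 0, -(1+alpha)/2 = -0.5.
Gamma = -0.5 * -0.320256 = 0.1601

0.1601


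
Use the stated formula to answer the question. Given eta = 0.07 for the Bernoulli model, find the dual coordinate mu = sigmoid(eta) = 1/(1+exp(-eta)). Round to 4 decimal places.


Dual coordinate (expectation parameter) for Bernoulli:
mu = 1/(1+exp(-eta)).
eta = 0.07.
exp(-eta) = exp(-0.07) = 0.932394.
mu = 1/(1+0.932394) = 0.5175

0.5175


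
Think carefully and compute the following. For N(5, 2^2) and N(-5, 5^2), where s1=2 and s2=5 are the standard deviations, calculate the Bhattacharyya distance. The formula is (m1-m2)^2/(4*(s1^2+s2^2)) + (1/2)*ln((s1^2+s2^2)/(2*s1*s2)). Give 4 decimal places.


Bhattacharyya distance between two Gaussians:
DB = (m1-m2)^2/(4*(s1^2+s2^2)) + (1/2)*ln((s1^2+s2^2)/(2*s1*s2)).
(m1-m2)^2 = (10)^2 = 100.
s1^2+s2^2 = 4 + 25 = 29.
term1 = 100/116 = 0.862069.
term2 = 0.5*ln(29/20.0) = 0.185782.
DB = 0.862069 + 0.185782 = 1.0479

1.0479


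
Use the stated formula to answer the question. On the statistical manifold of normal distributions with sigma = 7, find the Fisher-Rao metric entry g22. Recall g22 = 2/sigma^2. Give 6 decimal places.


For the 2-parameter normal family, the Fisher metric has:
  g11 = 1/sigma^2, g22 = 2/sigma^2.
sigma = 7, sigma^2 = 49.
g22 = 0.040816

0.040816


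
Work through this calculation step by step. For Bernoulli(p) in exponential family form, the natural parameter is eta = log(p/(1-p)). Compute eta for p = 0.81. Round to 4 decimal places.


Natural parameter for Bernoulli: eta = log(p/(1-p)).
p = 0.81, 1-p = 0.19.
p/(1-p) = 4.263158.
eta = log(4.263158) = 1.4500

1.4500


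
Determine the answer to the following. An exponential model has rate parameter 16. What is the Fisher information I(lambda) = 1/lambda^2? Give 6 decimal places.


Fisher information for exponential: I(lambda) = 1/lambda^2.
lambda = 16, lambda^2 = 256.
I = 1/256 = 0.003906

0.003906


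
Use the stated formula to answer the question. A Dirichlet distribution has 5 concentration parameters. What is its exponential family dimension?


Exponential family dimension calculation:
Dirichlet with 5 components has 5 natural parameters.

5


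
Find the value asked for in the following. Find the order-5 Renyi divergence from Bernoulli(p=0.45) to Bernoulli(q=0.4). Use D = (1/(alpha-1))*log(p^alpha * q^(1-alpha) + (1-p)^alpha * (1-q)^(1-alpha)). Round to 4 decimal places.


Renyi divergence of order alpha between Bernoulli distributions:
D = (1/(alpha-1))*log(p^alpha * q^(1-alpha) + (1-p)^alpha * (1-q)^(1-alpha)).
alpha = 5, p = 0.45, q = 0.4.
p^alpha * q^(1-alpha) = 0.45^5 * 0.4^-4 = 0.720813.
(1-p)^alpha * (1-q)^(1-alpha) = 0.55^5 * 0.6^-4 = 0.388337.
sum = 0.720813 + 0.388337 = 1.10915.
D = (1/4)*log(1.10915) = 0.0259

0.0259


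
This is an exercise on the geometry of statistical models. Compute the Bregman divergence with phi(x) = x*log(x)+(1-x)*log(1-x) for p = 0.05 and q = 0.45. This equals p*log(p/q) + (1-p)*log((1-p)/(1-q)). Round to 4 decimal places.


Bregman divergence with negative entropy generator:
D = p*log(p/q) + (1-p)*log((1-p)/(1-q)).
p = 0.05, q = 0.45.
p*log(p/q) = 0.05*log(0.05/0.45) = -0.109861.
(1-p)*log((1-p)/(1-q)) = 0.95*log(0.95/0.55) = 0.519217.
D = -0.109861 + 0.519217 = 0.4094

0.4094


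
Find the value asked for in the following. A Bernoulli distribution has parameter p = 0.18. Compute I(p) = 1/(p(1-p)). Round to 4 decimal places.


For Bernoulli(p), Fisher information is I(p) = 1/(p*(1-p)).
p = 0.18, 1-p = 0.82.
p*(1-p) = 0.1476.
I(p) = 1/0.1476 = 6.7751

6.7751


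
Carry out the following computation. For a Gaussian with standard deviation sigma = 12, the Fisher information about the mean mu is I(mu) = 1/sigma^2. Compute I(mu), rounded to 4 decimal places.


The Fisher information for the mean of a normal distribution is I(mu) = 1/sigma^2.
sigma = 12, so sigma^2 = 144.
I(mu) = 1/144 = 0.0069

0.0069


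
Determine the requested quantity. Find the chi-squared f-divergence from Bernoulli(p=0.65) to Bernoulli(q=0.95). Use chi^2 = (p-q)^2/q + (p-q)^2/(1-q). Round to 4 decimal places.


Chi-squared divergence between Bernoulli distributions:
chi^2 = (p-q)^2/q + (p-q)^2/(1-q).
p = 0.65, q = 0.95, p-q = -0.3.
(p-q)^2 = 0.09.
term1 = 0.09/0.95 = 0.094737.
term2 = 0.09/0.05 = 1.8.
chi^2 = 0.094737 + 1.8 = 1.8947

1.8947


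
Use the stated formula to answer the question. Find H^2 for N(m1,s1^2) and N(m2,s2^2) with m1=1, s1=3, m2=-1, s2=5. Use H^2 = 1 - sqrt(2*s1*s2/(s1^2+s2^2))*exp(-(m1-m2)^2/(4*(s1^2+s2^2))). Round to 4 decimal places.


Squared Hellinger distance for Gaussians:
H^2 = 1 - sqrt(2*s1*s2/(s1^2+s2^2)) * exp(-(m1-m2)^2/(4*(s1^2+s2^2))).
s1^2 = 9, s2^2 = 25, s1^2+s2^2 = 34.
sqrt(2*3*5/(34)) = 0.939336.
(m1-m2)^2 = (2)^2 = 4.
exp(-4/(4*34)) = exp(-0.029412) = 0.971017.
H^2 = 1 - 0.939336*0.971017 = 0.0879

0.0879


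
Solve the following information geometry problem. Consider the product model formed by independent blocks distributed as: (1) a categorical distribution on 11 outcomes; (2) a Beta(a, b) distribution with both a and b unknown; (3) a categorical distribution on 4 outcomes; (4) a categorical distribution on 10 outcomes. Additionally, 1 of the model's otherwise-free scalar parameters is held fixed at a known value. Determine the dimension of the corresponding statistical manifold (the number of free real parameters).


The dimension of a statistical manifold equals the number of free
(independent) real parameters of the model. For a product of independent
blocks the parameter counts add.
- categorical on 11 outcomes (probabilities sum to 1): 11-1 = 10.
- Beta (a, b): 2.
- categorical on 4 outcomes (probabilities sum to 1): 4-1 = 3.
- categorical on 10 outcomes (probabilities sum to 1): 10-1 = 9.
Total = 10 + 2 + 3 + 9 = 24.
1 parameter(s) fixed at known values: 24 - 1 = 23.
Dimension = 23

23


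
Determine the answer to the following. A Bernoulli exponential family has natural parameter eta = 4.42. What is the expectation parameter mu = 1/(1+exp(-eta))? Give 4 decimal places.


Dual coordinate (expectation parameter) for Bernoulli:
mu = 1/(1+exp(-eta)).
eta = 4.42.
exp(-eta) = exp(-4.42) = 0.012034.
mu = 1/(1+0.012034) = 0.9881

0.9881


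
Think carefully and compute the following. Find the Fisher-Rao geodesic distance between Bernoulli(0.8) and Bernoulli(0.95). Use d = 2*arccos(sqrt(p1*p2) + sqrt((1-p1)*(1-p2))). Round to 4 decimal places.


Geodesic distance on Bernoulli manifold:
d(p1,p2) = 2*arccos(sqrt(p1*p2) + sqrt((1-p1)*(1-p2))).
sqrt(p1*p2) = sqrt(0.8*0.95) = 0.87178.
sqrt((1-p1)*(1-p2)) = sqrt(0.2*0.05) = 0.1.
arg = 0.87178 + 0.1 = 0.97178.
d = 2*arccos(0.97178) = 0.4763

0.4763


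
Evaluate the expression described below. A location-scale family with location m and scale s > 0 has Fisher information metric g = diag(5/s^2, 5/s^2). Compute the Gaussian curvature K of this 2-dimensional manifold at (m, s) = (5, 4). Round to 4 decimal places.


The metric has the form g = (A dm^2 + B ds^2)/s^2 with A = 5, B = 5.
Substitute u = sqrt(A/B)*m: g = B*(du^2 + ds^2)/s^2, i.e. B times the
Poincare upper half-plane metric, which has constant Gaussian curvature -1.
Scaling a 2D metric by a constant c divides the Gaussian curvature by c,
so K = -1/B = -1/(5) = -0.2000 everywhere (the point (m, s) = (5, 4) is irrelevant:
the curvature is constant).
The requested Gaussian curvature is K = -0.2000.

-0.2000


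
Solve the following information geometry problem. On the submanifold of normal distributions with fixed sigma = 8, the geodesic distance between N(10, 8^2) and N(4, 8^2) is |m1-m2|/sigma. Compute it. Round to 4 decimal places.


On the fixed-variance normal subfamily, geodesic distance = |m1-m2|/sigma.
|10 - 4| = 6.
sigma = 8.
d = 6/8 = 0.7500

0.7500


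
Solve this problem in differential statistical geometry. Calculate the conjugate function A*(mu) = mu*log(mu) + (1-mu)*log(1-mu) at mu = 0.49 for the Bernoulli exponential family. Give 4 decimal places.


Legendre transform for Bernoulli:
A*(mu) = mu*log(mu) + (1-mu)*log(1-mu).
mu = 0.49, 1-mu = 0.51.
mu*log(mu) = 0.49*log(0.49) = -0.349541.
(1-mu)*log(1-mu) = 0.51*log(0.51) = -0.343406.
A* = -0.349541 + -0.343406 = -0.6929

-0.6929


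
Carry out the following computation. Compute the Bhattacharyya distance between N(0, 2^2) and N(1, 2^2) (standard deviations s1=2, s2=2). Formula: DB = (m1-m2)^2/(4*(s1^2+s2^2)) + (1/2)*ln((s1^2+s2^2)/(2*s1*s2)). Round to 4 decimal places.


Bhattacharyya distance between two Gaussians:
DB = (m1-m2)^2/(4*(s1^2+s2^2)) + (1/2)*ln((s1^2+s2^2)/(2*s1*s2)).
(m1-m2)^2 = (-1)^2 = 1.
s1^2+s2^2 = 4 + 4 = 8.
term1 = 1/32 = 0.03125.
term2 = 0.5*ln(8/8.0) = 0.0.
DB = 0.03125 + 0.0 = 0.0313

0.0313


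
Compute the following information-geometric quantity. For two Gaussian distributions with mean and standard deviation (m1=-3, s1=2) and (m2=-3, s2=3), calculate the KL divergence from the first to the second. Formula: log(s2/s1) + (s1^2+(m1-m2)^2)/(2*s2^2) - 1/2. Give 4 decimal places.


KL divergence between normal distributions:
KL = log(s2/s1) + (s1^2 + (m1-m2)^2)/(2*s2^2) - 1/2.
log(3/2) = 0.405465.
(2^2 + (-3--3)^2)/(2*3^2) = (4 + 0)/18 = 0.222222.
KL = 0.405465 + 0.222222 - 0.5 = 0.1277

0.1277


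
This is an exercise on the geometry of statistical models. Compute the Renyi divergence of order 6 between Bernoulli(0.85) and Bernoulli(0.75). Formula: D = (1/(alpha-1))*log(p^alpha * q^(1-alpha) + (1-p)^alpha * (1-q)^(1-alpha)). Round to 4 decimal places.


Renyi divergence of order alpha between Bernoulli distributions:
D = (1/(alpha-1))*log(p^alpha * q^(1-alpha) + (1-p)^alpha * (1-q)^(1-alpha)).
alpha = 6, p = 0.85, q = 0.75.
p^alpha * q^(1-alpha) = 0.85^6 * 0.75^-5 = 1.589305.
(1-p)^alpha * (1-q)^(1-alpha) = 0.15^6 * 0.25^-5 = 0.011664.
sum = 1.589305 + 0.011664 = 1.600969.
D = (1/5)*log(1.600969) = 0.0941

0.0941


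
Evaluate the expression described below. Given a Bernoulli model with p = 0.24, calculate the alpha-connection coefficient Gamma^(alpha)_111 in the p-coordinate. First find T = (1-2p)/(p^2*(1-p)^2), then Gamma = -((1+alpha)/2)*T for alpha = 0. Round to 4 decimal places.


Skewness (Amari-Chentsov) tensor: T = (1-2p)/(p^2*(1-p)^2).
p = 0.24, 1-2p = 0.52, p^2 = 0.0576, (1-p)^2 = 0.5776.
T = 0.52/(0.0576 * 0.5776) = 15.629809.
In the p-coordinate, Gamma^(alpha) = Gamma^(0) - (alpha/2)*T with Gamma^(0) = (1/2)*g'(p) = -T/2,
so Gamma^(alpha) = -((1+alpha)/2)*T.
alpha = 0, -(1+alpha)/2 = -0.5.
Gamma = -0.5 * 15.629809 = -7.8149

-7.8149


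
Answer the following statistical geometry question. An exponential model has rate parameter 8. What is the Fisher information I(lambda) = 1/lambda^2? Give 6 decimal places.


Fisher information for exponential: I(lambda) = 1/lambda^2.
lambda = 8, lambda^2 = 64.
I = 1/64 = 0.015625

0.015625


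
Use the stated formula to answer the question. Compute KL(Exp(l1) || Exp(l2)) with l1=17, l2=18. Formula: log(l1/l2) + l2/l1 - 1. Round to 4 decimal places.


KL divergence for exponential family:
KL = log(l1/l2) + l2/l1 - 1.
log(17/18) = -0.057158.
18/17 = 1.058824.
KL = -0.057158 + 1.058824 - 1 = 0.0017

0.0017


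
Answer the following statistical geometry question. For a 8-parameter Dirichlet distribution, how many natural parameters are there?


Exponential family dimension calculation:
Dirichlet with 8 components has 8 natural parameters.

8


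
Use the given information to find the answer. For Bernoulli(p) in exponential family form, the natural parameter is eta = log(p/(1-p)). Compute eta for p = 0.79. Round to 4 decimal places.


Natural parameter for Bernoulli: eta = log(p/(1-p)).
p = 0.79, 1-p = 0.21.
p/(1-p) = 3.761905.
eta = log(3.761905) = 1.3249

1.3249


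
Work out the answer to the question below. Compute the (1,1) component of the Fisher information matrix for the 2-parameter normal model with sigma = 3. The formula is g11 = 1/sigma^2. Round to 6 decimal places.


For the 2-parameter normal family, the Fisher metric has:
  g11 = 1/sigma^2, g22 = 2/sigma^2.
sigma = 3, sigma^2 = 9.
g11 = 0.111111

0.111111


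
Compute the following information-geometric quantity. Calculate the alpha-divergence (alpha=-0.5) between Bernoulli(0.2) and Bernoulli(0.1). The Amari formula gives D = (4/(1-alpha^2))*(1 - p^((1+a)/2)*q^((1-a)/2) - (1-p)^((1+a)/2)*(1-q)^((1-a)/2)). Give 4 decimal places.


Amari alpha-divergence:
D = (4/(1-alpha^2))*(1 - p^((1+a)/2)*q^((1-a)/2) - (1-p)^((1+a)/2)*(1-q)^((1-a)/2)).
alpha = -0.5, p = 0.2, q = 0.1.
e1 = (1+alpha)/2 = 0.25, e2 = (1-alpha)/2 = 0.75.
t1 = p^e1 * q^e2 = 0.2^0.25 * 0.1^0.75 = 0.118921.
t2 = (1-p)^e1 * (1-q)^e2 = 0.8^0.25 * 0.9^0.75 = 0.873885.
4/(1-alpha^2) = 5.333333.
D = 5.333333*(1 - 0.118921 - 0.873885) = 0.0384

0.0384


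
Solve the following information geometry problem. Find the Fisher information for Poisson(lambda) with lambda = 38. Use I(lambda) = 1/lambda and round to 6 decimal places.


Fisher information for Poisson: I(lambda) = 1/lambda.
lambda = 38.
I(lambda) = 1/38 = 0.026316

0.026316


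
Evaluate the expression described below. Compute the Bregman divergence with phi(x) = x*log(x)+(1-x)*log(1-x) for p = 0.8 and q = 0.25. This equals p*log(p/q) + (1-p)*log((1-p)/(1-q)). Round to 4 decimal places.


Bregman divergence with negative entropy generator:
D = p*log(p/q) + (1-p)*log((1-p)/(1-q)).
p = 0.8, q = 0.25.
p*log(p/q) = 0.8*log(0.8/0.25) = 0.930521.
(1-p)*log((1-p)/(1-q)) = 0.2*log(0.2/0.75) = -0.264351.
D = 0.930521 + -0.264351 = 0.6662

0.6662


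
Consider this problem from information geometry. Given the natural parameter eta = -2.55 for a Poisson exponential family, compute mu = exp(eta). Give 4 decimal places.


Expectation parameter for Poisson exponential family:
mu = exp(eta).
eta = -2.55.
mu = exp(-2.55) = 0.0781

0.0781


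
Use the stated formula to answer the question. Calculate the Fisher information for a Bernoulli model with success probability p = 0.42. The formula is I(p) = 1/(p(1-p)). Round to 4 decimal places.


For Bernoulli(p), Fisher information is I(p) = 1/(p*(1-p)).
p = 0.42, 1-p = 0.58.
p*(1-p) = 0.2436.
I(p) = 1/0.2436 = 4.1051

4.1051


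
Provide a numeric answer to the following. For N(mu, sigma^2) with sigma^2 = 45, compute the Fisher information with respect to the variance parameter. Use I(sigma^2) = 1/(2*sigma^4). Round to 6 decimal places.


Fisher information for variance: I(sigma^2) = 1/(2*sigma^4).
sigma^2 = 45, so sigma^4 = 2025.
I = 1/(2*2025) = 1/4050 = 0.000247

0.000247


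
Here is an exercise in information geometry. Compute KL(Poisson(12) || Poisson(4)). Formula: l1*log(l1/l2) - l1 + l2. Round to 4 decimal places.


KL divergence for Poisson:
KL = l1*log(l1/l2) - l1 + l2.
l1 = 12, l2 = 4.
log(12/4) = 1.098612.
l1*log(l1/l2) = 12 * 1.098612 = 13.183347.
KL = 13.183347 - 12 + 4 = 5.1833

5.1833


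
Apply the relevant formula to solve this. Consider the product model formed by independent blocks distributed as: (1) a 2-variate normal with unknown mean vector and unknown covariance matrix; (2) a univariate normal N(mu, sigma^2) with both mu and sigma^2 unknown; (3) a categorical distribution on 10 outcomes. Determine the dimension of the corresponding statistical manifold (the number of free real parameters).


The dimension of a statistical manifold equals the number of free
(independent) real parameters of the model. For a product of independent
blocks the parameter counts add.
- 2-variate normal: 2 (mean) + 2*3/2 = 3 (symmetric covariance) = 5.
- normal (mu, sigma^2): 2.
- categorical on 10 outcomes (probabilities sum to 1): 10-1 = 9.
Total = 5 + 2 + 9 = 16.
Dimension = 16

16


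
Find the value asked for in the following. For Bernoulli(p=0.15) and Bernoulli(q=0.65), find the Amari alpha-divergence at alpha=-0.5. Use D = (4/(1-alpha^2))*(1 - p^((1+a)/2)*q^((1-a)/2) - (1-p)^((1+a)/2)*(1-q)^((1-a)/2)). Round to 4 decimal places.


Amari alpha-divergence:
D = (4/(1-alpha^2))*(1 - p^((1+a)/2)*q^((1-a)/2) - (1-p)^((1+a)/2)*(1-q)^((1-a)/2)).
alpha = -0.5, p = 0.15, q = 0.65.
e1 = (1+alpha)/2 = 0.25, e2 = (1-alpha)/2 = 0.75.
t1 = p^e1 * q^e2 = 0.15^0.25 * 0.65^0.75 = 0.450514.
t2 = (1-p)^e1 * (1-q)^e2 = 0.85^0.25 * 0.35^0.75 = 0.436924.
4/(1-alpha^2) = 5.333333.
D = 5.333333*(1 - 0.450514 - 0.436924) = 0.6003

0.6003


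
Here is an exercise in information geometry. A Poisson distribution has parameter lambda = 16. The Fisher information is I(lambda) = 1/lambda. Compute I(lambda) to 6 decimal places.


Fisher information for Poisson: I(lambda) = 1/lambda.
lambda = 16.
I(lambda) = 1/16 = 0.062500

0.062500


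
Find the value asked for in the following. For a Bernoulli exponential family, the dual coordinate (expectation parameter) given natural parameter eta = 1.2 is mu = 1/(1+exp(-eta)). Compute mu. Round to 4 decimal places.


Dual coordinate (expectation parameter) for Bernoulli:
mu = 1/(1+exp(-eta)).
eta = 1.2.
exp(-eta) = exp(-1.2) = 0.301194.
mu = 1/(1+0.301194) = 0.7685

0.7685


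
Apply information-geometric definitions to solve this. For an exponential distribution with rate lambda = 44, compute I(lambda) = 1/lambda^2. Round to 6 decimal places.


Fisher information for exponential: I(lambda) = 1/lambda^2.
lambda = 44, lambda^2 = 1936.
I = 1/1936 = 0.000517

0.000517


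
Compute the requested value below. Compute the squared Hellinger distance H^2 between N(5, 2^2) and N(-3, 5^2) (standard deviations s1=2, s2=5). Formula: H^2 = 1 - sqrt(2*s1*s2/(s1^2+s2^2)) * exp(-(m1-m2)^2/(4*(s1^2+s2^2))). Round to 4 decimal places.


Squared Hellinger distance for Gaussians:
H^2 = 1 - sqrt(2*s1*s2/(s1^2+s2^2)) * exp(-(m1-m2)^2/(4*(s1^2+s2^2))).
s1^2 = 4, s2^2 = 25, s1^2+s2^2 = 29.
sqrt(2*2*5/(29)) = 0.830455.
(m1-m2)^2 = (8)^2 = 64.
exp(-64/(4*29)) = exp(-0.551724) = 0.575956.
H^2 = 1 - 0.830455*0.575956 = 0.5217

0.5217


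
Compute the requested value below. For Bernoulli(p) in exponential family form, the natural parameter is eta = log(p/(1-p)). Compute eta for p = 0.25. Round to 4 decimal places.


Natural parameter for Bernoulli: eta = log(p/(1-p)).
p = 0.25, 1-p = 0.75.
p/(1-p) = 0.333333.
eta = log(0.333333) = -1.0986

-1.0986


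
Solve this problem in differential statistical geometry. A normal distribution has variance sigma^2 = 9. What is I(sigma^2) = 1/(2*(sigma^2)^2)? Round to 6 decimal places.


Fisher information for variance: I(sigma^2) = 1/(2*sigma^4).
sigma^2 = 9, so sigma^4 = 81.
I = 1/(2*81) = 1/162 = 0.006173

0.006173


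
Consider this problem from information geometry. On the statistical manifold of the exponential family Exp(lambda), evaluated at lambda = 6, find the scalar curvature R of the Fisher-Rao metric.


This family has a single free parameter, so its statistical manifold
is 1-dimensional. The Riemann curvature tensor of any 1-dimensional
Riemannian manifold vanishes identically, so R = 0.

0


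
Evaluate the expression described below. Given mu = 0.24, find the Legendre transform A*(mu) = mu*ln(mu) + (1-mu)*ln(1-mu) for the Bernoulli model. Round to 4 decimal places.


Legendre transform for Bernoulli:
A*(mu) = mu*log(mu) + (1-mu)*log(1-mu).
mu = 0.24, 1-mu = 0.76.
mu*log(mu) = 0.24*log(0.24) = -0.342508.
(1-mu)*log(1-mu) = 0.76*log(0.76) = -0.208572.
A* = -0.342508 + -0.208572 = -0.5511

-0.5511


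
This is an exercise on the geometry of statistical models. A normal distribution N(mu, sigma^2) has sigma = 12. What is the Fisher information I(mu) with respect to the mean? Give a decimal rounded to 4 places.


The Fisher information for the mean of a normal distribution is I(mu) = 1/sigma^2.
sigma = 12, so sigma^2 = 144.
I(mu) = 1/144 = 0.0069

0.0069


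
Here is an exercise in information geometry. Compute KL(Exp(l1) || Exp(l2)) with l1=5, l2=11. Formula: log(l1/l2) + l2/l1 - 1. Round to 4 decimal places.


KL divergence for exponential family:
KL = log(l1/l2) + l2/l1 - 1.
log(5/11) = -0.788457.
11/5 = 2.2.
KL = -0.788457 + 2.2 - 1 = 0.4115

0.4115


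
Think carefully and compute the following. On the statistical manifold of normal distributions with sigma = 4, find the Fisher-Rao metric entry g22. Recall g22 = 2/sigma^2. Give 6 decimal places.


For the 2-parameter normal family, the Fisher metric has:
  g11 = 1/sigma^2, g22 = 2/sigma^2.
sigma = 4, sigma^2 = 16.
g22 = 0.125000

0.125000


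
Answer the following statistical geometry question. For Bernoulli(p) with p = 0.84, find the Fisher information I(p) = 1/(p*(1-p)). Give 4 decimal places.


For Bernoulli(p), Fisher information is I(p) = 1/(p*(1-p)).
p = 0.84, 1-p = 0.16.
p*(1-p) = 0.1344.
I(p) = 1/0.1344 = 7.4405

7.4405


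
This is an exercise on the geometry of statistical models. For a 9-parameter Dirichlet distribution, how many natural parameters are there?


Exponential family dimension calculation:
Dirichlet with 9 components has 9 natural parameters.

9


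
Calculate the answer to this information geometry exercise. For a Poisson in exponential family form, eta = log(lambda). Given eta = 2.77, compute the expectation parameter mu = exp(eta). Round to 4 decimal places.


Expectation parameter for Poisson exponential family:
mu = exp(eta).
eta = 2.77.
mu = exp(2.77) = 15.9586

15.9586


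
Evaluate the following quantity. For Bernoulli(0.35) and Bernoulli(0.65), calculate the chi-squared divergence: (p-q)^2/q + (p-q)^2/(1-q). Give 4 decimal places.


Chi-squared divergence between Bernoulli distributions:
chi^2 = (p-q)^2/q + (p-q)^2/(1-q).
p = 0.35, q = 0.65, p-q = -0.3.
(p-q)^2 = 0.09.
term1 = 0.09/0.65 = 0.138462.
term2 = 0.09/0.35 = 0.257143.
chi^2 = 0.138462 + 0.257143 = 0.3956

0.3956


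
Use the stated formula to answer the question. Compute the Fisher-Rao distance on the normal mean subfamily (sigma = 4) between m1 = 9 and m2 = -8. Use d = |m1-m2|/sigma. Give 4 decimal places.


On the fixed-variance normal subfamily, geodesic distance = |m1-m2|/sigma.
|9 - -8| = 17.
sigma = 4.
d = 17/4 = 4.2500

4.2500


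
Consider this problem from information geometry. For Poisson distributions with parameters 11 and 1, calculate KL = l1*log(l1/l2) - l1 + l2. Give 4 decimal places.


KL divergence for Poisson:
KL = l1*log(l1/l2) - l1 + l2.
l1 = 11, l2 = 1.
log(11/1) = 2.397895.
l1*log(l1/l2) = 11 * 2.397895 = 26.376848.
KL = 26.376848 - 11 + 1 = 16.3768

16.3768


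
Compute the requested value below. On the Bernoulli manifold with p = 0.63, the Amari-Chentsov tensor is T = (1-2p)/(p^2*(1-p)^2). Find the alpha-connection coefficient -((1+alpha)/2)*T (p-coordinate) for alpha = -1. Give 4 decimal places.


Skewness (Amari-Chentsov) tensor: T = (1-2p)/(p^2*(1-p)^2).
p = 0.63, 1-2p = -0.26, p^2 = 0.3969, (1-p)^2 = 0.1369.
T = -0.26/(0.3969 * 0.1369) = -4.785076.
In the p-coordinate, Gamma^(alpha) = Gamma^(0) - (alpha/2)*T with Gamma^(0) = (1/2)*g'(p) = -T/2,
so Gamma^(alpha) = -((1+alpha)/2)*T.
alpha = -1, -(1+alpha)/2 = 0.0.
Gamma = 0.0 * -4.785076 = 0.0000

0.0000


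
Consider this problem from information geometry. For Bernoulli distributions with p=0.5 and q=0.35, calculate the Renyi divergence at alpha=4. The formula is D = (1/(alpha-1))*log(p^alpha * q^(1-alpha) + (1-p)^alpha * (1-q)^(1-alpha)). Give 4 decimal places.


Renyi divergence of order alpha between Bernoulli distributions:
D = (1/(alpha-1))*log(p^alpha * q^(1-alpha) + (1-p)^alpha * (1-q)^(1-alpha)).
alpha = 4, p = 0.5, q = 0.35.
p^alpha * q^(1-alpha) = 0.5^4 * 0.35^-3 = 1.457726.
(1-p)^alpha * (1-q)^(1-alpha) = 0.5^4 * 0.65^-3 = 0.227583.
sum = 1.457726 + 0.227583 = 1.685309.
D = (1/3)*log(1.685309) = 0.1740

0.1740


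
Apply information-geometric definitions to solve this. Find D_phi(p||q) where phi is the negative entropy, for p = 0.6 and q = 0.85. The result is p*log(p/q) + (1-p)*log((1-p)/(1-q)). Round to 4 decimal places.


Bregman divergence with negative entropy generator:
D = p*log(p/q) + (1-p)*log((1-p)/(1-q)).
p = 0.6, q = 0.85.
p*log(p/q) = 0.6*log(0.6/0.85) = -0.208984.
(1-p)*log((1-p)/(1-q)) = 0.4*log(0.4/0.15) = 0.392332.
D = -0.208984 + 0.392332 = 0.1833

0.1833


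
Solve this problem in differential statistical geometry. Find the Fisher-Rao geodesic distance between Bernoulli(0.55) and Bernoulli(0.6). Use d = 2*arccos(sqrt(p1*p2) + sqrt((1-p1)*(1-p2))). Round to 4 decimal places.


Geodesic distance on Bernoulli manifold:
d(p1,p2) = 2*arccos(sqrt(p1*p2) + sqrt((1-p1)*(1-p2))).
sqrt(p1*p2) = sqrt(0.55*0.6) = 0.574456.
sqrt((1-p1)*(1-p2)) = sqrt(0.45*0.4) = 0.424264.
arg = 0.574456 + 0.424264 = 0.99872.
d = 2*arccos(0.99872) = 0.1012

0.1012


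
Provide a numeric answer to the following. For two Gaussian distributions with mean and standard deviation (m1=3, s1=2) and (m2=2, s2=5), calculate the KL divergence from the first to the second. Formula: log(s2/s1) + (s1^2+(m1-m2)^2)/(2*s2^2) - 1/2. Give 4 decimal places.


KL divergence between normal distributions:
KL = log(s2/s1) + (s1^2 + (m1-m2)^2)/(2*s2^2) - 1/2.
log(5/2) = 0.916291.
(2^2 + (3-2)^2)/(2*5^2) = (4 + 1)/50 = 0.1.
KL = 0.916291 + 0.1 - 0.5 = 0.5163

0.5163


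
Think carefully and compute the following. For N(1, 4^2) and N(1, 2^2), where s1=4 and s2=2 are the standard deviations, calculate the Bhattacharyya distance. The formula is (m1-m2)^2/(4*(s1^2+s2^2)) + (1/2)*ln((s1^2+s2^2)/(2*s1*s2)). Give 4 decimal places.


Bhattacharyya distance between two Gaussians:
DB = (m1-m2)^2/(4*(s1^2+s2^2)) + (1/2)*ln((s1^2+s2^2)/(2*s1*s2)).
(m1-m2)^2 = (0)^2 = 0.
s1^2+s2^2 = 16 + 4 = 20.
term1 = 0/80 = 0.0.
term2 = 0.5*ln(20/16.0) = 0.111572.
DB = 0.0 + 0.111572 = 0.1116

0.1116


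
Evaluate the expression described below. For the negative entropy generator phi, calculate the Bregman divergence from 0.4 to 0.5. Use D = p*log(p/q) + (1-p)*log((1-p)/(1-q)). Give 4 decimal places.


Bregman divergence with negative entropy generator:
D = p*log(p/q) + (1-p)*log((1-p)/(1-q)).
p = 0.4, q = 0.5.
p*log(p/q) = 0.4*log(0.4/0.5) = -0.089257.
(1-p)*log((1-p)/(1-q)) = 0.6*log(0.6/0.5) = 0.109393.
D = -0.089257 + 0.109393 = 0.0201

0.0201


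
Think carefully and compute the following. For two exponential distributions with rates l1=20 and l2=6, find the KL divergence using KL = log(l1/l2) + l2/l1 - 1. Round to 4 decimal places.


KL divergence for exponential family:
KL = log(l1/l2) + l2/l1 - 1.
log(20/6) = 1.203973.
6/20 = 0.3.
KL = 1.203973 + 0.3 - 1 = 0.5040

0.5040


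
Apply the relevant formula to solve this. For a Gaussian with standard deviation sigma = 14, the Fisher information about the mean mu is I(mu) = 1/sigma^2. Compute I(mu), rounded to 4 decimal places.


The Fisher information for the mean of a normal distribution is I(mu) = 1/sigma^2.
sigma = 14, so sigma^2 = 196.
I(mu) = 1/196 = 0.0051

0.0051
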